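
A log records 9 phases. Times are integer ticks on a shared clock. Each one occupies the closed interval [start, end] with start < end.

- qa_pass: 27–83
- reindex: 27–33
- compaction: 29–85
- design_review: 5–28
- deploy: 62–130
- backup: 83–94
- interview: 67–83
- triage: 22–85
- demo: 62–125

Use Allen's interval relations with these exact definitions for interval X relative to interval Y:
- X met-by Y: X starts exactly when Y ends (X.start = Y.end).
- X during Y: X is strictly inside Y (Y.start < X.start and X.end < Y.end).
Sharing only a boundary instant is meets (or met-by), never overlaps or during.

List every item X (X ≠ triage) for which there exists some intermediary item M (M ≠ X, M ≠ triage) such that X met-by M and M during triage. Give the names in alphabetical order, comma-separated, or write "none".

Target triage = [22, 85].
Intermediaries M with M during triage: interview, qa_pass, reindex.
Via interview — items with X met-by interview: backup.
Via qa_pass — items with X met-by qa_pass: backup.
Via reindex — items with X met-by reindex: none.
Union: backup.

backup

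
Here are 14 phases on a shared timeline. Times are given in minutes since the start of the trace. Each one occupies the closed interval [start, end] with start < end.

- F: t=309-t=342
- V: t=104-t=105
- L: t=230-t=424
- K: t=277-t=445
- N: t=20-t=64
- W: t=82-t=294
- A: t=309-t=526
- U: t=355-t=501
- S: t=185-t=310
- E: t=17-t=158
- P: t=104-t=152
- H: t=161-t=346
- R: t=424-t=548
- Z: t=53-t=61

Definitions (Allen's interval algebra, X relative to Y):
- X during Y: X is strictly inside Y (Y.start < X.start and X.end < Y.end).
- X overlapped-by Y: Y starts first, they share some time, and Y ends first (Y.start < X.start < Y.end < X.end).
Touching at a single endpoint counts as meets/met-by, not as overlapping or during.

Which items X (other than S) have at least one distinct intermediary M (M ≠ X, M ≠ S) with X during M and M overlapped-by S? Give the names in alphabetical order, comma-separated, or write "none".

F, U

Target S = [t=185, t=310].
Intermediaries M with M overlapped-by S: A, F, K, L.
Via A — items with X during A: U.
Via F — items with X during F: none.
Via K — items with X during K: F.
Via L — items with X during L: F.
Union: F, U.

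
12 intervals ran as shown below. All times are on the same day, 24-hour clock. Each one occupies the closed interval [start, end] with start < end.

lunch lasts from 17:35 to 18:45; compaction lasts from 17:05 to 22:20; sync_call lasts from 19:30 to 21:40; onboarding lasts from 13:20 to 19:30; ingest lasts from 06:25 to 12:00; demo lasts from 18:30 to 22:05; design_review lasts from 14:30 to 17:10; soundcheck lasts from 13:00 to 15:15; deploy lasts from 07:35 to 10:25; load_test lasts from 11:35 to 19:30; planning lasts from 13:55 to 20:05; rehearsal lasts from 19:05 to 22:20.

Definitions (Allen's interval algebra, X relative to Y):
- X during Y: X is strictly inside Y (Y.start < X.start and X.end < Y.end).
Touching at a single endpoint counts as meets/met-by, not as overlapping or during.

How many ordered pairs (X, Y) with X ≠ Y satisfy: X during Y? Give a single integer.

13

Checking all 132 ordered pairs for relation 'during'; matching pairs in alphabetical order:
(demo, compaction): demo during compaction ✓
(deploy, ingest): deploy during ingest ✓
(design_review, load_test): design_review during load_test ✓
(design_review, onboarding): design_review during onboarding ✓
(design_review, planning): design_review during planning ✓
(lunch, compaction): lunch during compaction ✓
(lunch, load_test): lunch during load_test ✓
(lunch, onboarding): lunch during onboarding ✓
(lunch, planning): lunch during planning ✓
(soundcheck, load_test): soundcheck during load_test ✓
(sync_call, compaction): sync_call during compaction ✓
(sync_call, demo): sync_call during demo ✓
(sync_call, rehearsal): sync_call during rehearsal ✓
Count: 13.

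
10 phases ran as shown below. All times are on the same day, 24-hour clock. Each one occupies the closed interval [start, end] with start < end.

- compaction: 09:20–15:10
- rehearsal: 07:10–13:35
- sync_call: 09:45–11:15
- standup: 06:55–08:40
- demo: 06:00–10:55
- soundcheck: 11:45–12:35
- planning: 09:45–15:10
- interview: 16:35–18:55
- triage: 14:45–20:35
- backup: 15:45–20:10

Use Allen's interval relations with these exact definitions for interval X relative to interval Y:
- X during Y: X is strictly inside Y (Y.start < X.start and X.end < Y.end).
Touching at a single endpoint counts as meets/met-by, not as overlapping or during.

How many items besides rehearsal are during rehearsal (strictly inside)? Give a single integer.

Target rehearsal = [07:10, 13:35].
backup [15:45, 20:10] → after → no.
compaction [09:20, 15:10] → overlapped-by → no.
demo [06:00, 10:55] → overlaps → no.
interview [16:35, 18:55] → after → no.
planning [09:45, 15:10] → overlapped-by → no.
soundcheck [11:45, 12:35] → during → counts.
standup [06:55, 08:40] → overlaps → no.
sync_call [09:45, 11:15] → during → counts.
triage [14:45, 20:35] → after → no.
Total: 2.

2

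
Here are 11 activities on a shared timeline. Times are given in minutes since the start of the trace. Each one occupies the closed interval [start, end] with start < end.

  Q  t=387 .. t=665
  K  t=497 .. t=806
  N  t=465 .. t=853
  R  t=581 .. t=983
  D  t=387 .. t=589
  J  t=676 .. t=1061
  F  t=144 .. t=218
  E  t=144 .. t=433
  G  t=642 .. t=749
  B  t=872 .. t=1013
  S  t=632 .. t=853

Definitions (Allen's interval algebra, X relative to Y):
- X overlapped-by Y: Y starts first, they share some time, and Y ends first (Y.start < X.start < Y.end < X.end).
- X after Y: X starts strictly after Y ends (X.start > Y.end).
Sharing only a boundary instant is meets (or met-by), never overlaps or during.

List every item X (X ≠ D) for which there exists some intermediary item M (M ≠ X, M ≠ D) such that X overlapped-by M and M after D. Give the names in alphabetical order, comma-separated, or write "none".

Target D = [t=387, t=589].
Intermediaries M with M after D: B, G, J, S.
Via B — items with X overlapped-by B: none.
Via G — items with X overlapped-by G: J.
Via J — items with X overlapped-by J: none.
Via S — items with X overlapped-by S: J.
Union: J.

J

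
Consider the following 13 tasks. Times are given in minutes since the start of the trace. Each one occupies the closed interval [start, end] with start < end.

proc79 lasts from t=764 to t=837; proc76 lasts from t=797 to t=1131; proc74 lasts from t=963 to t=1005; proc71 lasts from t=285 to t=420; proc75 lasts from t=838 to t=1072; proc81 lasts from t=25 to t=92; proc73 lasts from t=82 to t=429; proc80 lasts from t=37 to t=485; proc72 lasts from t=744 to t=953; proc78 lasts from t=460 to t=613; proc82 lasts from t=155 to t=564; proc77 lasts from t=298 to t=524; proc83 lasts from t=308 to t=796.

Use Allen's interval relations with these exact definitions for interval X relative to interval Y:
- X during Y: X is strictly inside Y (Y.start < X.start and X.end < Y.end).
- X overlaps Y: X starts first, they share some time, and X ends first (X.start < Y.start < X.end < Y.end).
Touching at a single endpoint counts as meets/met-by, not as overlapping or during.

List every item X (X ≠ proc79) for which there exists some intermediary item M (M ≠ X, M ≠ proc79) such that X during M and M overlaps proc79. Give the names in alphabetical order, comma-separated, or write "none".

Target proc79 = [t=764, t=837].
Intermediaries M with M overlaps proc79: proc83.
Via proc83 — items with X during proc83: proc78.
Union: proc78.

proc78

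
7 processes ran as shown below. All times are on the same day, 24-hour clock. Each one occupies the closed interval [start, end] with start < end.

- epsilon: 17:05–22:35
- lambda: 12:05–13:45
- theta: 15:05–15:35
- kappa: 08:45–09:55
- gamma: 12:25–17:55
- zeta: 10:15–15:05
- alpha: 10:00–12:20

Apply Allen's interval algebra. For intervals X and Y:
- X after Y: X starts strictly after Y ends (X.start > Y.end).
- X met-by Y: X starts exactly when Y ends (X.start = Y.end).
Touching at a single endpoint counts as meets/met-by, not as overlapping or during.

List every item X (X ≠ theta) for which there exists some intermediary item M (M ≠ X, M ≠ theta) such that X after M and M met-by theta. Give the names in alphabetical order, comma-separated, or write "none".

none

Target theta = [15:05, 15:35].
Intermediaries M with M met-by theta: none.
Union: none.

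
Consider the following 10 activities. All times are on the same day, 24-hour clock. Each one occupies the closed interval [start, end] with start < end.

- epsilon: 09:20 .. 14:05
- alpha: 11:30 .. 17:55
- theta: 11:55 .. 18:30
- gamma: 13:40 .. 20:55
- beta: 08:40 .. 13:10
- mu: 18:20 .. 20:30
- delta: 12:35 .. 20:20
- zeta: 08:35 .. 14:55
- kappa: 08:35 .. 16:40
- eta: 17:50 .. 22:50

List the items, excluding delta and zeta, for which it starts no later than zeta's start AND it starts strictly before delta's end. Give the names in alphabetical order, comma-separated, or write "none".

Conditions: its start is no later than zeta's start (X.start <= 08:35) AND its start is strictly before delta's end (X.start < 20:20).
alpha: start 11:30 <= 08:35? ✗; start 11:30 < 20:20? ✓ → no.
beta: start 08:40 <= 08:35? ✗; start 08:40 < 20:20? ✓ → no.
epsilon: start 09:20 <= 08:35? ✗; start 09:20 < 20:20? ✓ → no.
eta: start 17:50 <= 08:35? ✗; start 17:50 < 20:20? ✓ → no.
gamma: start 13:40 <= 08:35? ✗; start 13:40 < 20:20? ✓ → no.
kappa: start 08:35 <= 08:35? ✓; start 08:35 < 20:20? ✓ → yes.
mu: start 18:20 <= 08:35? ✗; start 18:20 < 20:20? ✓ → no.
theta: start 11:55 <= 08:35? ✗; start 11:55 < 20:20? ✓ → no.
Result: kappa.

kappa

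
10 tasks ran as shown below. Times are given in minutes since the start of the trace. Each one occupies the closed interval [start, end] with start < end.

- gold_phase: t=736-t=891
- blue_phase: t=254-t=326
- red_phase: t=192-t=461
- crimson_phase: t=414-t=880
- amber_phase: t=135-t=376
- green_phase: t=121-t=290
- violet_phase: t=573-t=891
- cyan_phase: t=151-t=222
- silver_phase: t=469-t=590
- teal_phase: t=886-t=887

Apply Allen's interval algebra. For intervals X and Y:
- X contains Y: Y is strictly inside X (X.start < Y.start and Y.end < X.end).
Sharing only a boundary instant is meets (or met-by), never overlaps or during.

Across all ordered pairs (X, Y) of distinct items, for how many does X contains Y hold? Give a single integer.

7

Checking all 90 ordered pairs for relation 'contains'; matching pairs in alphabetical order:
(amber_phase, blue_phase): amber_phase contains blue_phase ✓
(amber_phase, cyan_phase): amber_phase contains cyan_phase ✓
(crimson_phase, silver_phase): crimson_phase contains silver_phase ✓
(gold_phase, teal_phase): gold_phase contains teal_phase ✓
(green_phase, cyan_phase): green_phase contains cyan_phase ✓
(red_phase, blue_phase): red_phase contains blue_phase ✓
(violet_phase, teal_phase): violet_phase contains teal_phase ✓
Count: 7.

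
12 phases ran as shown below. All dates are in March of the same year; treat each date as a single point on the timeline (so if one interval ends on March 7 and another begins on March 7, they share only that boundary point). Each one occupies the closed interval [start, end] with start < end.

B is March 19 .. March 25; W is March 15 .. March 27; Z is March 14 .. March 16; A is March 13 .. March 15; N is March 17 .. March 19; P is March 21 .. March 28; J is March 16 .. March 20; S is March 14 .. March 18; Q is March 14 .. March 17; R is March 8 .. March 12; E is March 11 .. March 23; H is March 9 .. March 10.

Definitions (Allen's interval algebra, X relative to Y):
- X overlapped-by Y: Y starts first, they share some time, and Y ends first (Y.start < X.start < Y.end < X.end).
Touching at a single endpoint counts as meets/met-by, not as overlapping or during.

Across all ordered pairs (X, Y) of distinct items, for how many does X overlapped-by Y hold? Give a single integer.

Checking all 132 ordered pairs for relation 'overlapped-by'; matching pairs in alphabetical order:
(B, E): B overlapped-by E ✓
(B, J): B overlapped-by J ✓
(E, R): E overlapped-by R ✓
(J, Q): J overlapped-by Q ✓
(J, S): J overlapped-by S ✓
(N, S): N overlapped-by S ✓
(P, B): P overlapped-by B ✓
(P, E): P overlapped-by E ✓
(P, W): P overlapped-by W ✓
(Q, A): Q overlapped-by A ✓
(S, A): S overlapped-by A ✓
(W, E): W overlapped-by E ✓
(W, Q): W overlapped-by Q ✓
(W, S): W overlapped-by S ✓
(W, Z): W overlapped-by Z ✓
(Z, A): Z overlapped-by A ✓
Count: 16.

16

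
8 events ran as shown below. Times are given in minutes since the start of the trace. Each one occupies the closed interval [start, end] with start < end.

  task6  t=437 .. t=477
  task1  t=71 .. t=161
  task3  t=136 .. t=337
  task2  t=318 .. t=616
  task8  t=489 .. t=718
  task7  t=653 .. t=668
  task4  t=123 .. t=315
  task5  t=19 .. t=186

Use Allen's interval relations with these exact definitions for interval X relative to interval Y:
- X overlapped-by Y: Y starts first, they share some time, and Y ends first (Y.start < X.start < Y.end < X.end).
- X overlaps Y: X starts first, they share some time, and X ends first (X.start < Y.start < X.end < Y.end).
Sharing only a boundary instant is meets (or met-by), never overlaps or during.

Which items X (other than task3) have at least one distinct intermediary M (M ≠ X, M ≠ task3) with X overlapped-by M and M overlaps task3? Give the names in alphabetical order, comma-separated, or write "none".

Target task3 = [t=136, t=337].
Intermediaries M with M overlaps task3: task1, task4, task5.
Via task1 — items with X overlapped-by task1: task4.
Via task4 — items with X overlapped-by task4: none.
Via task5 — items with X overlapped-by task5: task4.
Union: task4.

task4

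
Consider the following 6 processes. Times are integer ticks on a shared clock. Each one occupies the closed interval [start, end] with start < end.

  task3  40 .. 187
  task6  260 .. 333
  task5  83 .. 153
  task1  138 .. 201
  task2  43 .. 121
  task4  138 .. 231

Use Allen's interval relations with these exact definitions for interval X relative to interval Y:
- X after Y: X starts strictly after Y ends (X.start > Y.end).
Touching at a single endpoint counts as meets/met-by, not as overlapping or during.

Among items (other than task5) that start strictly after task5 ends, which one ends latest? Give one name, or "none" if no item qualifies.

Target task5 = [83, 153].
task1 [138, 201] → overlapped-by → excluded.
task2 [43, 121] → overlaps → excluded.
task3 [40, 187] → contains → excluded.
task4 [138, 231] → overlapped-by → excluded.
task6 [260, 333] → after → candidate.
Among candidates, latest end is 333 → task6.

task6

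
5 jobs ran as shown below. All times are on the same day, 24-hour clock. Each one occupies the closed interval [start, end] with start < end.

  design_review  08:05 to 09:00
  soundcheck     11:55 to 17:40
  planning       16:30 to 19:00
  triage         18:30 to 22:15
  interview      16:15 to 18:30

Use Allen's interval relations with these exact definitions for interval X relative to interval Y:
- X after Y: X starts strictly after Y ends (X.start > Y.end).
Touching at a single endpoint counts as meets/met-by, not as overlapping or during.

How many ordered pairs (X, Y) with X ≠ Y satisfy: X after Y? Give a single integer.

5

Checking all 20 ordered pairs for relation 'after'; matching pairs in alphabetical order:
(interview, design_review): interview after design_review ✓
(planning, design_review): planning after design_review ✓
(soundcheck, design_review): soundcheck after design_review ✓
(triage, design_review): triage after design_review ✓
(triage, soundcheck): triage after soundcheck ✓
Count: 5.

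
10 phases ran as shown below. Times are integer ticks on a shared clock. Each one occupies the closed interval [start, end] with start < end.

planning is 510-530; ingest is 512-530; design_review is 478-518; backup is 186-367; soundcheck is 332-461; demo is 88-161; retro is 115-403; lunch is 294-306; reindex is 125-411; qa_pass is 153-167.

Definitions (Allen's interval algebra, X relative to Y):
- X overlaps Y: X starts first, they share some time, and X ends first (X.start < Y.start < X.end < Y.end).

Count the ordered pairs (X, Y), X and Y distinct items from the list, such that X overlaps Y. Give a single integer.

Checking all 90 ordered pairs for relation 'overlaps'; matching pairs in alphabetical order:
(backup, soundcheck): backup overlaps soundcheck ✓
(demo, qa_pass): demo overlaps qa_pass ✓
(demo, reindex): demo overlaps reindex ✓
(demo, retro): demo overlaps retro ✓
(design_review, ingest): design_review overlaps ingest ✓
(design_review, planning): design_review overlaps planning ✓
(reindex, soundcheck): reindex overlaps soundcheck ✓
(retro, reindex): retro overlaps reindex ✓
(retro, soundcheck): retro overlaps soundcheck ✓
Count: 9.

9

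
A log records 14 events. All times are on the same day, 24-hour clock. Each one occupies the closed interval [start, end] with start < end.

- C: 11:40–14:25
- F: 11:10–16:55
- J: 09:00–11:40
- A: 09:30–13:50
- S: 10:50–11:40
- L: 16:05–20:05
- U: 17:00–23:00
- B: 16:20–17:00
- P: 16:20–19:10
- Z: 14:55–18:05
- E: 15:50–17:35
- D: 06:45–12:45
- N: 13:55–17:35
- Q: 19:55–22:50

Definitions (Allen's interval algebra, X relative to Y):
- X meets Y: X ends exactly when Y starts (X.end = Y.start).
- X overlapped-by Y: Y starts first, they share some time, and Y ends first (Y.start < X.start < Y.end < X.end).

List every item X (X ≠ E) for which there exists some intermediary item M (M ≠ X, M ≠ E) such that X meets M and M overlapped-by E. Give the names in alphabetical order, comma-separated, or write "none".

Target E = [15:50, 17:35].
Intermediaries M with M overlapped-by E: L, P, U.
Via L — items with X meets L: none.
Via P — items with X meets P: none.
Via U — items with X meets U: B.
Union: B.

B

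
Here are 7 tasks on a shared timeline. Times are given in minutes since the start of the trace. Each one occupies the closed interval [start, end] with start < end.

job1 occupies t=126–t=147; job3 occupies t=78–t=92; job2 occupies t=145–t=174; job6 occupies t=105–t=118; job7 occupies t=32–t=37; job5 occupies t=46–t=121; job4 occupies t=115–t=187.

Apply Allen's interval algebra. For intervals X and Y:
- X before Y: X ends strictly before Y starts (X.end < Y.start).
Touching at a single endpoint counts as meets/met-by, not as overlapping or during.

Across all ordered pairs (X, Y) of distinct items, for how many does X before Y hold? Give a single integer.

Checking all 42 ordered pairs for relation 'before'; matching pairs in alphabetical order:
(job3, job1): job3 before job1 ✓
(job3, job2): job3 before job2 ✓
(job3, job4): job3 before job4 ✓
(job3, job6): job3 before job6 ✓
(job5, job1): job5 before job1 ✓
(job5, job2): job5 before job2 ✓
(job6, job1): job6 before job1 ✓
(job6, job2): job6 before job2 ✓
(job7, job1): job7 before job1 ✓
(job7, job2): job7 before job2 ✓
(job7, job3): job7 before job3 ✓
(job7, job4): job7 before job4 ✓
(job7, job5): job7 before job5 ✓
(job7, job6): job7 before job6 ✓
Count: 14.

14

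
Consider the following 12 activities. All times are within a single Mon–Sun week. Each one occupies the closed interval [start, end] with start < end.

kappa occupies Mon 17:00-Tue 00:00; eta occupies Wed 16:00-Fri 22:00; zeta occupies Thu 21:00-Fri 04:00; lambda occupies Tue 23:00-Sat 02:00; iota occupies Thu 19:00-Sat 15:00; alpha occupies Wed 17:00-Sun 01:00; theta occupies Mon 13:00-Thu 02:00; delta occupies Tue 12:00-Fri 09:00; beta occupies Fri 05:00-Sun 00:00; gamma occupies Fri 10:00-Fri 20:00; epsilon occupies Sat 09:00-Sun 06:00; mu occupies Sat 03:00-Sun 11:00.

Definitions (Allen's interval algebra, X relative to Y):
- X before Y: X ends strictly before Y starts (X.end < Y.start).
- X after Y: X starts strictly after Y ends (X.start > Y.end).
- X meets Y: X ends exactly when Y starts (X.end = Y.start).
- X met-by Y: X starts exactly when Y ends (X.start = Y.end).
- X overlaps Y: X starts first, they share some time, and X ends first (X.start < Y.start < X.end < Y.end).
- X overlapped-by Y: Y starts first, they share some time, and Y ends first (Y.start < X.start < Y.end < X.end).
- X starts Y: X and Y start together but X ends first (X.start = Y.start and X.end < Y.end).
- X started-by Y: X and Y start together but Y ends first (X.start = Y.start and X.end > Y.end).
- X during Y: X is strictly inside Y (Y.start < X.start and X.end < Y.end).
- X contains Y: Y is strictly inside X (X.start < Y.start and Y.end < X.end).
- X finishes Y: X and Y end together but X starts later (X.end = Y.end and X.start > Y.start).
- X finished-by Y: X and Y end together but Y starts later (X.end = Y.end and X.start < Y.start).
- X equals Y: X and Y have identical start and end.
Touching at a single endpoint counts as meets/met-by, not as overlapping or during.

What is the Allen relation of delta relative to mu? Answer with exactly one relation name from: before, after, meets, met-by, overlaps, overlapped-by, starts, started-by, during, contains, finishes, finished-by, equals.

before

delta = [Tue 12:00, Fri 09:00]; mu = [Sat 03:00, Sun 11:00].
Compare endpoints: delta.start < mu.start, delta.start < mu.end, delta.end < mu.start, delta.end < mu.end.
That pattern is 'before'.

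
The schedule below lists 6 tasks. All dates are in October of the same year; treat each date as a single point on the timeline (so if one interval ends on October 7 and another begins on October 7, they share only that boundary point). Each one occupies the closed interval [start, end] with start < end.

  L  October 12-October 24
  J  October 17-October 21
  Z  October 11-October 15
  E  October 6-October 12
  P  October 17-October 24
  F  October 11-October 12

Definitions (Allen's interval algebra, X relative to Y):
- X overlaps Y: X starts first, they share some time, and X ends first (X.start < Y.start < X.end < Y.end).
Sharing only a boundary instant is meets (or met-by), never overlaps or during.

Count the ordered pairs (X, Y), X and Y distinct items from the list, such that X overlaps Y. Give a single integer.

2

Checking all 30 ordered pairs for relation 'overlaps'; matching pairs in alphabetical order:
(E, Z): E overlaps Z ✓
(Z, L): Z overlaps L ✓
Count: 2.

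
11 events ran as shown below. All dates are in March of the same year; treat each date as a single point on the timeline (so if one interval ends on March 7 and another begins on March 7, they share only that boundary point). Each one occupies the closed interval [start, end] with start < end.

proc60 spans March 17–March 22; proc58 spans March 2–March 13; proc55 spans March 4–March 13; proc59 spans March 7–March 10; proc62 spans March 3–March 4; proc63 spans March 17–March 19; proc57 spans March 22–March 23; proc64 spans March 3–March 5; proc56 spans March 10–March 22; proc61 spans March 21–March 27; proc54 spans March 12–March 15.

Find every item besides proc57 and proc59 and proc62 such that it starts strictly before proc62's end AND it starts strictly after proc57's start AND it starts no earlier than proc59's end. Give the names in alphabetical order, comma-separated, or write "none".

none

Conditions: its start is strictly before proc62's end (X.start < March 4) AND its start is strictly after proc57's start (X.start > March 22) AND its start is no earlier than proc59's end (X.start >= March 10).
proc54: start March 12 < March 4? ✗; start March 12 > March 22? ✗; start March 12 >= March 10? ✓ → no.
proc55: start March 4 < March 4? ✗; start March 4 > March 22? ✗; start March 4 >= March 10? ✗ → no.
proc56: start March 10 < March 4? ✗; start March 10 > March 22? ✗; start March 10 >= March 10? ✓ → no.
proc58: start March 2 < March 4? ✓; start March 2 > March 22? ✗; start March 2 >= March 10? ✗ → no.
proc60: start March 17 < March 4? ✗; start March 17 > March 22? ✗; start March 17 >= March 10? ✓ → no.
proc61: start March 21 < March 4? ✗; start March 21 > March 22? ✗; start March 21 >= March 10? ✓ → no.
proc63: start March 17 < March 4? ✗; start March 17 > March 22? ✗; start March 17 >= March 10? ✓ → no.
proc64: start March 3 < March 4? ✓; start March 3 > March 22? ✗; start March 3 >= March 10? ✗ → no.
Result: none.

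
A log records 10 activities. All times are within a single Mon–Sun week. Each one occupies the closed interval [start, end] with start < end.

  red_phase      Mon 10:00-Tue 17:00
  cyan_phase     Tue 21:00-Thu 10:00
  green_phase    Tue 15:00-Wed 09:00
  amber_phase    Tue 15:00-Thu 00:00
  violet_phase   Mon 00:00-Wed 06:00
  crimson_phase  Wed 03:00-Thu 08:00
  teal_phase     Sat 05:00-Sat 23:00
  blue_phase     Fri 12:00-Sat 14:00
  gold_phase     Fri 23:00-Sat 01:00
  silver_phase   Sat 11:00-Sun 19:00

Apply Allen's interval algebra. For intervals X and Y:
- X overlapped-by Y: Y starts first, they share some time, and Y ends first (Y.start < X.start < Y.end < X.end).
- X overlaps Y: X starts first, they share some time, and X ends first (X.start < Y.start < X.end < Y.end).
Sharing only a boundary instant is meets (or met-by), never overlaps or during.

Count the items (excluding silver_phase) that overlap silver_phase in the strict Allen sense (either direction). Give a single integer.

2

Target silver_phase = [Sat 11:00, Sun 19:00].
amber_phase [Tue 15:00, Thu 00:00] → before → no.
blue_phase [Fri 12:00, Sat 14:00] → overlaps → counts.
crimson_phase [Wed 03:00, Thu 08:00] → before → no.
cyan_phase [Tue 21:00, Thu 10:00] → before → no.
gold_phase [Fri 23:00, Sat 01:00] → before → no.
green_phase [Tue 15:00, Wed 09:00] → before → no.
red_phase [Mon 10:00, Tue 17:00] → before → no.
teal_phase [Sat 05:00, Sat 23:00] → overlaps → counts.
violet_phase [Mon 00:00, Wed 06:00] → before → no.
Total: 2.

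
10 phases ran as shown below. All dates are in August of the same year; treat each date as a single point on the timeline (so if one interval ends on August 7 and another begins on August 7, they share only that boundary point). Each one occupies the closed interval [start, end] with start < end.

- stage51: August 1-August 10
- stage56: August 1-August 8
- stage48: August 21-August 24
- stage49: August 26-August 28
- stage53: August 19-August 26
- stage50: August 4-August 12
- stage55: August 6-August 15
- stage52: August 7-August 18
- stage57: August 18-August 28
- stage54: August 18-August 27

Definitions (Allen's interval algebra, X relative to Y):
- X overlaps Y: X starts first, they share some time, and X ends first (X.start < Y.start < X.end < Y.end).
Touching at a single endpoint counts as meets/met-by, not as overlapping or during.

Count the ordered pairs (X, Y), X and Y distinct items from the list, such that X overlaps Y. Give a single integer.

Checking all 90 ordered pairs for relation 'overlaps'; matching pairs in alphabetical order:
(stage50, stage52): stage50 overlaps stage52 ✓
(stage50, stage55): stage50 overlaps stage55 ✓
(stage51, stage50): stage51 overlaps stage50 ✓
(stage51, stage52): stage51 overlaps stage52 ✓
(stage51, stage55): stage51 overlaps stage55 ✓
(stage54, stage49): stage54 overlaps stage49 ✓
(stage55, stage52): stage55 overlaps stage52 ✓
(stage56, stage50): stage56 overlaps stage50 ✓
(stage56, stage52): stage56 overlaps stage52 ✓
(stage56, stage55): stage56 overlaps stage55 ✓
Count: 10.

10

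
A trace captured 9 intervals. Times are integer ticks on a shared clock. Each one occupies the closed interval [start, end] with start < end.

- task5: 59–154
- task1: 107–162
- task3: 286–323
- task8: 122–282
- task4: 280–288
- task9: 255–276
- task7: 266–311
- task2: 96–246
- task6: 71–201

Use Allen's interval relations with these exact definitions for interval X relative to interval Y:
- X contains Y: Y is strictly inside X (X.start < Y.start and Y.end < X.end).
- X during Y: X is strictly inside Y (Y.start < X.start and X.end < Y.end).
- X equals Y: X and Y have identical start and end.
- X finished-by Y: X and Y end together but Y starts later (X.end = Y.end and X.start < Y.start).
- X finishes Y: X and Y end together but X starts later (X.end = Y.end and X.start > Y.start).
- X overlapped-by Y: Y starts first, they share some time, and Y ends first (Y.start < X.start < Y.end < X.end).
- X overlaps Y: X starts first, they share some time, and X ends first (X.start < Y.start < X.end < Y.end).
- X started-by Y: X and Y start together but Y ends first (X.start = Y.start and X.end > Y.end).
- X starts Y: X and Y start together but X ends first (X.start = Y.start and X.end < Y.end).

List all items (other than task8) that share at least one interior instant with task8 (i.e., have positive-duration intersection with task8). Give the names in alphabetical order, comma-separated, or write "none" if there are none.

Target task8 = [122, 282].
task1 [107, 162] → overlaps → yes.
task2 [96, 246] → overlaps → yes.
task3 [286, 323] → after → no.
task4 [280, 288] → overlapped-by → yes.
task5 [59, 154] → overlaps → yes.
task6 [71, 201] → overlaps → yes.
task7 [266, 311] → overlapped-by → yes.
task9 [255, 276] → during → yes.
Result: task1, task2, task4, task5, task6, task7, task9.

task1, task2, task4, task5, task6, task7, task9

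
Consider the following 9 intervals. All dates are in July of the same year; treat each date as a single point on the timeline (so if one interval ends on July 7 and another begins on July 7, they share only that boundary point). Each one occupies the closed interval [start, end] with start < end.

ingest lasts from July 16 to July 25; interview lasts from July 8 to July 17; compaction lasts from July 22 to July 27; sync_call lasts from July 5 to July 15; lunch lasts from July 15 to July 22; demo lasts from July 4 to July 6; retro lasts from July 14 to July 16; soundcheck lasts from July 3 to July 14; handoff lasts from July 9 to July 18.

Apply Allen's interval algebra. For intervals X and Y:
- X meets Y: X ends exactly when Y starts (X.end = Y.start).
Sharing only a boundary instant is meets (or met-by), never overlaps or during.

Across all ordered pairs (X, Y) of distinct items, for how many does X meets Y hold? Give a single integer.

4

Checking all 72 ordered pairs for relation 'meets'; matching pairs in alphabetical order:
(lunch, compaction): lunch meets compaction ✓
(retro, ingest): retro meets ingest ✓
(soundcheck, retro): soundcheck meets retro ✓
(sync_call, lunch): sync_call meets lunch ✓
Count: 4.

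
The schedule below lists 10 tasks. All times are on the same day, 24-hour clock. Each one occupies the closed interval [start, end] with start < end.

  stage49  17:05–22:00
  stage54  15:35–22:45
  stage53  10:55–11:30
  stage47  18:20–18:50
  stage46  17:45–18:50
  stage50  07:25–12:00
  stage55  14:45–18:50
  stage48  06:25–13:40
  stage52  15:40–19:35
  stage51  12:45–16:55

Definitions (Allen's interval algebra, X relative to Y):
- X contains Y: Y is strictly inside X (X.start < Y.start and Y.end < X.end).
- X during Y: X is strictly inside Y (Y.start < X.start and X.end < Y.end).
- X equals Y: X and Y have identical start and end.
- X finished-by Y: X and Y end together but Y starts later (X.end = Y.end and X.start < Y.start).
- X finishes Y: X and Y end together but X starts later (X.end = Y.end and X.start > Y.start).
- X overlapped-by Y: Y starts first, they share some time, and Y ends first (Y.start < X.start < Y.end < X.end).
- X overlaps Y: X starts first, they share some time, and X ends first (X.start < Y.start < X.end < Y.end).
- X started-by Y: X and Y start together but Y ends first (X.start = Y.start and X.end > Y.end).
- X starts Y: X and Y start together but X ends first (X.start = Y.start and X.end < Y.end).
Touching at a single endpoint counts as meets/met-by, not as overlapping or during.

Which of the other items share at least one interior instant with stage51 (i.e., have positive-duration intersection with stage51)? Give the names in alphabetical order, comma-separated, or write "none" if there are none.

Target stage51 = [12:45, 16:55].
stage46 [17:45, 18:50] → after → no.
stage47 [18:20, 18:50] → after → no.
stage48 [06:25, 13:40] → overlaps → yes.
stage49 [17:05, 22:00] → after → no.
stage50 [07:25, 12:00] → before → no.
stage52 [15:40, 19:35] → overlapped-by → yes.
stage53 [10:55, 11:30] → before → no.
stage54 [15:35, 22:45] → overlapped-by → yes.
stage55 [14:45, 18:50] → overlapped-by → yes.
Result: stage48, stage52, stage54, stage55.

stage48, stage52, stage54, stage55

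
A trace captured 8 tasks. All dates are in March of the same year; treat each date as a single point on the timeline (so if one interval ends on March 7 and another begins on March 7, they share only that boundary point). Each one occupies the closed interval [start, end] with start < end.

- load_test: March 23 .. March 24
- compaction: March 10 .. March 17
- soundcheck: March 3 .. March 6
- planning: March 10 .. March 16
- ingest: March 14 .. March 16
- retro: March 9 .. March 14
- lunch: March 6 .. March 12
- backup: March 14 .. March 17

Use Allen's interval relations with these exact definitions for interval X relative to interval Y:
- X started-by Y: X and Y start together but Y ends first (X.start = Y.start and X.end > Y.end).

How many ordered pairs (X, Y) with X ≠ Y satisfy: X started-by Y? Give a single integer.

Checking all 56 ordered pairs for relation 'started-by'; matching pairs in alphabetical order:
(backup, ingest): backup started-by ingest ✓
(compaction, planning): compaction started-by planning ✓
Count: 2.

2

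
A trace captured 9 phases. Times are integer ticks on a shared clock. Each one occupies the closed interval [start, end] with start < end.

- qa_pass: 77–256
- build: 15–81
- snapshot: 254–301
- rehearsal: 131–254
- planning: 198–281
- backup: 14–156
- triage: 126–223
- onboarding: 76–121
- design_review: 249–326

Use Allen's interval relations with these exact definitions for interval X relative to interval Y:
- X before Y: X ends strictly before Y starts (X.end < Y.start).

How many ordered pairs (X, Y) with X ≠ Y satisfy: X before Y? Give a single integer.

Checking all 72 ordered pairs for relation 'before'; matching pairs in alphabetical order:
(backup, design_review): backup before design_review ✓
(backup, planning): backup before planning ✓
(backup, snapshot): backup before snapshot ✓
(build, design_review): build before design_review ✓
(build, planning): build before planning ✓
(build, rehearsal): build before rehearsal ✓
(build, snapshot): build before snapshot ✓
(build, triage): build before triage ✓
(onboarding, design_review): onboarding before design_review ✓
(onboarding, planning): onboarding before planning ✓
(onboarding, rehearsal): onboarding before rehearsal ✓
(onboarding, snapshot): onboarding before snapshot ✓
(onboarding, triage): onboarding before triage ✓
(triage, design_review): triage before design_review ✓
(triage, snapshot): triage before snapshot ✓
Count: 15.

15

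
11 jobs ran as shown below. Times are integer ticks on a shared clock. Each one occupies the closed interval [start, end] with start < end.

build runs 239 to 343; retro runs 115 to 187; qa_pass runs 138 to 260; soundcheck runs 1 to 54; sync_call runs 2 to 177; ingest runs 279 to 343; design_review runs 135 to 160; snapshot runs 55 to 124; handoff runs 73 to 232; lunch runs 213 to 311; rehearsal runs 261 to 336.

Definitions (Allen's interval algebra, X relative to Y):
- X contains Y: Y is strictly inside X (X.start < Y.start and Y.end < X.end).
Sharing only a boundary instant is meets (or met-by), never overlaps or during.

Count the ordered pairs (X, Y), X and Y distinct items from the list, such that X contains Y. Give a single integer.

Checking all 110 ordered pairs for relation 'contains'; matching pairs in alphabetical order:
(build, rehearsal): build contains rehearsal ✓
(handoff, design_review): handoff contains design_review ✓
(handoff, retro): handoff contains retro ✓
(retro, design_review): retro contains design_review ✓
(sync_call, design_review): sync_call contains design_review ✓
(sync_call, snapshot): sync_call contains snapshot ✓
Count: 6.

6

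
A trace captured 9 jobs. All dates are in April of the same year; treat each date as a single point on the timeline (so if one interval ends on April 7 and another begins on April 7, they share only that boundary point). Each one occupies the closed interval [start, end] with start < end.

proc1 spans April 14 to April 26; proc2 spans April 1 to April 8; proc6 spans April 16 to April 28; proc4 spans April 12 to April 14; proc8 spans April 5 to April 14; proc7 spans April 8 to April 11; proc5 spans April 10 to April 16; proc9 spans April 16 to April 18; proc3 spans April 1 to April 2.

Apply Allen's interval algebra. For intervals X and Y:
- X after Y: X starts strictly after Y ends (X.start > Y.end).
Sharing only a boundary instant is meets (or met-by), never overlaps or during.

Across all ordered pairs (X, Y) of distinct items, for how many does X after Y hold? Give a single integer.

Checking all 72 ordered pairs for relation 'after'; matching pairs in alphabetical order:
(proc1, proc2): proc1 after proc2 ✓
(proc1, proc3): proc1 after proc3 ✓
(proc1, proc7): proc1 after proc7 ✓
(proc4, proc2): proc4 after proc2 ✓
(proc4, proc3): proc4 after proc3 ✓
(proc4, proc7): proc4 after proc7 ✓
(proc5, proc2): proc5 after proc2 ✓
(proc5, proc3): proc5 after proc3 ✓
(proc6, proc2): proc6 after proc2 ✓
(proc6, proc3): proc6 after proc3 ✓
(proc6, proc4): proc6 after proc4 ✓
(proc6, proc7): proc6 after proc7 ✓
(proc6, proc8): proc6 after proc8 ✓
(proc7, proc3): proc7 after proc3 ✓
(proc8, proc3): proc8 after proc3 ✓
(proc9, proc2): proc9 after proc2 ✓
(proc9, proc3): proc9 after proc3 ✓
(proc9, proc4): proc9 after proc4 ✓
(proc9, proc7): proc9 after proc7 ✓
(proc9, proc8): proc9 after proc8 ✓
Count: 20.

20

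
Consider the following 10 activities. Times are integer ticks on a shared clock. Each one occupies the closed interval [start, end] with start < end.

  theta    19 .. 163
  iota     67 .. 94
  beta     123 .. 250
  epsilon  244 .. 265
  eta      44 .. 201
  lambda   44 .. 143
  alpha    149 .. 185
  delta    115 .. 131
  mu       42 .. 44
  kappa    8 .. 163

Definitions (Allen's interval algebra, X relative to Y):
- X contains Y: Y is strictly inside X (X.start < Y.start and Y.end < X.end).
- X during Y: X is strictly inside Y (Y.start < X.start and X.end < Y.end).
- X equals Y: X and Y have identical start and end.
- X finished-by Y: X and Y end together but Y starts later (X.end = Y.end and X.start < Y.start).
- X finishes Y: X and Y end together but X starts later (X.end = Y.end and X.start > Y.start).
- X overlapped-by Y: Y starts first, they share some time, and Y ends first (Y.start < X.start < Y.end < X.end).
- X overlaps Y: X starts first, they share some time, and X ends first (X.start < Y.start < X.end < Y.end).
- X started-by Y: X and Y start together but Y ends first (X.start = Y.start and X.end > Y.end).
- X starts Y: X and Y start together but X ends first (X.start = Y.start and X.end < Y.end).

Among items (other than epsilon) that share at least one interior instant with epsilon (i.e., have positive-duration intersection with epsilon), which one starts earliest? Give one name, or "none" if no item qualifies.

Target epsilon = [244, 265].
alpha [149, 185] → before → excluded.
beta [123, 250] → overlaps → candidate.
delta [115, 131] → before → excluded.
eta [44, 201] → before → excluded.
iota [67, 94] → before → excluded.
kappa [8, 163] → before → excluded.
lambda [44, 143] → before → excluded.
mu [42, 44] → before → excluded.
theta [19, 163] → before → excluded.
Among candidates, earliest start is 123 → beta.

beta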